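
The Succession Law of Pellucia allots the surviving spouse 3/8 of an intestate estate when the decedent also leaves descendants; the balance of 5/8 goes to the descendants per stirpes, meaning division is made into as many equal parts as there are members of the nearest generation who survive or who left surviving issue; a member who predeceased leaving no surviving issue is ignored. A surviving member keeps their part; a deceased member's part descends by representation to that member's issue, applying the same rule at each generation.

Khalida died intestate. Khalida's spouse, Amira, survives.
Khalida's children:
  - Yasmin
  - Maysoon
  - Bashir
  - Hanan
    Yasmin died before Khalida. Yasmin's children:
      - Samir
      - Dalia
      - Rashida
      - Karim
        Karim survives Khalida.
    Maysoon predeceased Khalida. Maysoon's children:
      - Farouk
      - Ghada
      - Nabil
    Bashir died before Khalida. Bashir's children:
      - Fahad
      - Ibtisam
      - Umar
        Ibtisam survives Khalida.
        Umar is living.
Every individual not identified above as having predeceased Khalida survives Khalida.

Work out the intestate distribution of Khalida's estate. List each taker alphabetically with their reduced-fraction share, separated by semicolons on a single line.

Amira 3/8; Dalia 5/128; Fahad 5/96; Farouk 5/96; Ghada 5/96; Hanan 5/32; Ibtisam 5/96; Karim 5/128; Nabil 5/96; Rashida 5/128; Samir 5/128; Umar 5/96

Amira, as surviving spouse, takes 3/8.
The remaining 5/8 passes to Khalida's descendants per stirpes.
The 5/8 is divided into 4 equal shares of 5/32 among Yasmin, Maysoon, Bashir, Hanan.
Yasmin predeceased; the 5/32 allotted to Yasmin's branch passes to Yasmin's issue by representation.
The 5/32 is divided into 4 equal shares of 5/128 among Samir, Dalia, Rashida, Karim.
Samir is living and takes 5/128.
Dalia is living and takes 5/128.
Rashida is living and takes 5/128.
Karim is living and takes 5/128.
Maysoon predeceased; the 5/32 allotted to Maysoon's branch passes to Maysoon's issue by representation.
The 5/32 is divided into 3 equal shares of 5/96 among Farouk, Ghada, Nabil.
Farouk is living and takes 5/96.
Ghada is living and takes 5/96.
Nabil is living and takes 5/96.
Bashir predeceased; the 5/32 allotted to Bashir's branch passes to Bashir's issue by representation.
The 5/32 is divided into 3 equal shares of 5/96 among Fahad, Ibtisam, Umar.
Fahad is living and takes 5/96.
Ibtisam is living and takes 5/96.
Umar is living and takes 5/96.
Hanan is living and takes 5/32.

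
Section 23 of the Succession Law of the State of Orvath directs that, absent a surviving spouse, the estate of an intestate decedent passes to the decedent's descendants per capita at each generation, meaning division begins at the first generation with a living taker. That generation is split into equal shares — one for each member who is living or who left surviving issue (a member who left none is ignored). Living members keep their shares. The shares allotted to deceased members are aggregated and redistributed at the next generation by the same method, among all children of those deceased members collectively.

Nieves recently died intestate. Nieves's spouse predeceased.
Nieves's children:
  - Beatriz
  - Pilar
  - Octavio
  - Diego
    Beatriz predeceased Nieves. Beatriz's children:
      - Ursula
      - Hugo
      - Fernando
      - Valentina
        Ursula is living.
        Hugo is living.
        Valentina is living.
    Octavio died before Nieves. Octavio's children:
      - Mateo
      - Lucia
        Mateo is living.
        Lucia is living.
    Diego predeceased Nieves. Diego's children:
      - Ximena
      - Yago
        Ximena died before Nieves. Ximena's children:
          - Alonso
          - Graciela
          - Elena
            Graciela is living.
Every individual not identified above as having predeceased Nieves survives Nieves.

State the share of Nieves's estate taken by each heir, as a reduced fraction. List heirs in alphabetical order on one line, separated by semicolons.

Alonso 1/32; Elena 1/32; Fernando 3/32; Graciela 1/32; Hugo 3/32; Lucia 3/32; Mateo 3/32; Pilar 1/4; Ursula 3/32; Valentina 3/32; Yago 3/32

There is no surviving spouse, so the entire estate passes to Nieves's descendants per capita at each generation.
At generation 1 (Beatriz, Pilar, Octavio, Diego) there are 4 shares of (1)/4 = 1/4 each.
Living: Pilar — each takes 1/4.
Deceased: Beatriz, Octavio, and Diego. Their combined 3/4 is pooled and carried to generation 2.
At generation 2 (Ursula, Hugo, Fernando, Valentina, Mateo, Lucia, Ximena, Yago) there are 8 shares of (3/4)/8 = 3/32 each.
Living: Ursula, Hugo, Fernando, Valentina, Mateo, Lucia, and Yago — each takes 3/32.
Deceased: Ximena. That 3/32 share is carried to generation 3.
At generation 3 (Alonso, Graciela, Elena) there are 3 shares of (3/32)/3 = 1/32 each.
Living: Alonso, Graciela, and Elena — each takes 1/32.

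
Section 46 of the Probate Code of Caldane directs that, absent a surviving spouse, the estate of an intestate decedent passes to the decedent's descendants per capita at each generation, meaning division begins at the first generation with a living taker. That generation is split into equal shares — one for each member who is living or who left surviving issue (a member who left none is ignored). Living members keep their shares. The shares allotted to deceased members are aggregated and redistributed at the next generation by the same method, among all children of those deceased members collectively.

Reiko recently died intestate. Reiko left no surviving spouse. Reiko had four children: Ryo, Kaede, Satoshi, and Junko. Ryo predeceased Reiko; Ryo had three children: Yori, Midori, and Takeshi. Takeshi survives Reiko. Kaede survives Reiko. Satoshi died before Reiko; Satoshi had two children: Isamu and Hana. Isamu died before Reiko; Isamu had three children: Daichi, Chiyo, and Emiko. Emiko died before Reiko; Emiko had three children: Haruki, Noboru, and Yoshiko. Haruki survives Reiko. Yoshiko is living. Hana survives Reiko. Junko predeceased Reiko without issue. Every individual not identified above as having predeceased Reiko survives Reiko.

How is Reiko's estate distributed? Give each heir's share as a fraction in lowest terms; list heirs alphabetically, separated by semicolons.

Chiyo 2/45; Daichi 2/45; Hana 2/15; Haruki 2/135; Kaede 1/3; Midori 2/15; Noboru 2/135; Takeshi 2/15; Yori 2/15; Yoshiko 2/135

There is no surviving spouse, so the entire estate passes to Reiko's descendants per capita at each generation.
At generation 1 (Ryo, Kaede, Satoshi) there are 3 shares of (1)/3 = 1/3 each.
Living: Kaede — each takes 1/3.
Deceased: Ryo and Satoshi. Their combined 2/3 is pooled and carried to generation 2.
At generation 2 (Yori, Midori, Takeshi, Isamu, Hana) there are 5 shares of (2/3)/5 = 2/15 each.
Living: Yori, Midori, Takeshi, and Hana — each takes 2/15.
Deceased: Isamu. That 2/15 share is carried to generation 3.
At generation 3 (Daichi, Chiyo, Emiko) there are 3 shares of (2/15)/3 = 2/45 each.
Living: Daichi and Chiyo — each takes 2/45.
Deceased: Emiko. That 2/45 share is carried to generation 4.
At generation 4 (Haruki, Noboru, Yoshiko) there are 3 shares of (2/45)/3 = 2/135 each.
Living: Haruki, Noboru, and Yoshiko — each takes 2/135.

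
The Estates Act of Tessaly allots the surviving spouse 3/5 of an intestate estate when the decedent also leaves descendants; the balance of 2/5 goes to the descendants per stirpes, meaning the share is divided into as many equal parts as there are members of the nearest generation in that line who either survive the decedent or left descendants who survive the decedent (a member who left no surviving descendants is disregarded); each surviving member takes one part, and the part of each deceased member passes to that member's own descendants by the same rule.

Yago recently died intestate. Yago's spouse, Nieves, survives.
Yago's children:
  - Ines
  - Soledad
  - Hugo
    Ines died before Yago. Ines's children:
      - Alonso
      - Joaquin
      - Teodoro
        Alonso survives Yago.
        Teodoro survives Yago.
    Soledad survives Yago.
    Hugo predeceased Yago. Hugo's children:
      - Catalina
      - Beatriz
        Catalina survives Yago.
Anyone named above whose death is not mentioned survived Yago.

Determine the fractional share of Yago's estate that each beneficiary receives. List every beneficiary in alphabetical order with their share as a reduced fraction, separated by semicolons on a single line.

Alonso 2/45; Beatriz 1/15; Catalina 1/15; Joaquin 2/45; Nieves 3/5; Soledad 2/15; Teodoro 2/45

Nieves, as surviving spouse, takes 3/5.
The remaining 2/5 passes to Yago's descendants per stirpes.
The 2/5 is divided into 3 equal shares of 2/15 among Ines, Soledad, Hugo.
Ines predeceased; the 2/15 allotted to Ines's branch passes to Ines's issue by representation.
The 2/15 is divided into 3 equal shares of 2/45 among Alonso, Joaquin, Teodoro.
Alonso is living and takes 2/45.
Joaquin is living and takes 2/45.
Teodoro is living and takes 2/45.
Soledad is living and takes 2/15.
Hugo predeceased; the 2/15 allotted to Hugo's branch passes to Hugo's issue by representation.
The 2/15 is divided into 2 equal shares of 1/15 among Catalina, Beatriz.
Catalina is living and takes 1/15.
Beatriz is living and takes 1/15.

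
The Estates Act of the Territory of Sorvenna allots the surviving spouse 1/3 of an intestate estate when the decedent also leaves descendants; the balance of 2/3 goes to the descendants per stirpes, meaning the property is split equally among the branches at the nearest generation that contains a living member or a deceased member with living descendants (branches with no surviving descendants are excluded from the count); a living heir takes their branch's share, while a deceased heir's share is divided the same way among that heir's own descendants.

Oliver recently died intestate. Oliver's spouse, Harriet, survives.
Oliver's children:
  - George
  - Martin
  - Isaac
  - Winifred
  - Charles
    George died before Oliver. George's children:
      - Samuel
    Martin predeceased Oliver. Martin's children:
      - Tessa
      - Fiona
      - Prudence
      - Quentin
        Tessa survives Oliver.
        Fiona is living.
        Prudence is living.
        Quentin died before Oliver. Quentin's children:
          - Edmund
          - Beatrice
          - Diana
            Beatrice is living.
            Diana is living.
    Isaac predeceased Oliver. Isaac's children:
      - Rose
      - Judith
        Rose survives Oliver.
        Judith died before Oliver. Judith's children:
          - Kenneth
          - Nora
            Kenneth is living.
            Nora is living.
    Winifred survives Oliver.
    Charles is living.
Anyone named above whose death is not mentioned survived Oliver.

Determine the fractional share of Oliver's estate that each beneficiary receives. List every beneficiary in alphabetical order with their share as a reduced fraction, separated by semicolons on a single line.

Harriet, as surviving spouse, takes 1/3.
The remaining 2/3 passes to Oliver's descendants per stirpes.
The 2/3 is divided into 5 equal shares of 2/15 among George, Martin, Isaac, Winifred, Charles.
George predeceased; the 2/15 allotted to George's branch passes to George's issue by representation.
Samuel is the sole taker at this level and receives the full 2/15.
Martin predeceased; the 2/15 allotted to Martin's branch passes to Martin's issue by representation.
The 2/15 is divided into 4 equal shares of 1/30 among Tessa, Fiona, Prudence, Quentin.
Tessa is living and takes 1/30.
Fiona is living and takes 1/30.
Prudence is living and takes 1/30.
Quentin predeceased; the 1/30 allotted to Quentin's branch passes to Quentin's issue by representation.
The 1/30 is divided into 3 equal shares of 1/90 among Edmund, Beatrice, Diana.
Edmund is living and takes 1/90.
Beatrice is living and takes 1/90.
Diana is living and takes 1/90.
Isaac predeceased; the 2/15 allotted to Isaac's branch passes to Isaac's issue by representation.
The 2/15 is divided into 2 equal shares of 1/15 among Rose, Judith.
Rose is living and takes 1/15.
Judith predeceased; the 1/15 allotted to Judith's branch passes to Judith's issue by representation.
The 1/15 is divided into 2 equal shares of 1/30 among Kenneth, Nora.
Kenneth is living and takes 1/30.
Nora is living and takes 1/30.
Winifred is living and takes 2/15.
Charles is living and takes 2/15.

Beatrice 1/90; Charles 2/15; Diana 1/90; Edmund 1/90; Fiona 1/30; Harriet 1/3; Kenneth 1/30; Nora 1/30; Prudence 1/30; Rose 1/15; Samuel 2/15; Tessa 1/30; Winifred 2/15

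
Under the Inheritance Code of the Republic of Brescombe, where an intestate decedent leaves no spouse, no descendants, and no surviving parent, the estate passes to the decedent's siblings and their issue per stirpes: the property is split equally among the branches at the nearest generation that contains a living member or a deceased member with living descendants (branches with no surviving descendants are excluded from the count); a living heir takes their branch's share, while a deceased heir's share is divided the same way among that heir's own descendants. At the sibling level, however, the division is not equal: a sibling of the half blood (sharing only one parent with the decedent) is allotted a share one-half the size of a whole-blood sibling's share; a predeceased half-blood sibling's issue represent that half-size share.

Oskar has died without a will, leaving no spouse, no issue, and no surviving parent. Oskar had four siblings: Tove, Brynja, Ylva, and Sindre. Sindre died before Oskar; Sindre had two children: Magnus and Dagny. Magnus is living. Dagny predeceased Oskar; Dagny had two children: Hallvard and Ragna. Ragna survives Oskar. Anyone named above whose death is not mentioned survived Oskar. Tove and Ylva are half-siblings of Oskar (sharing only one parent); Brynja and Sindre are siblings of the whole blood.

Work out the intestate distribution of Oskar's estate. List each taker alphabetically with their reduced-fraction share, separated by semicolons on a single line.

Brynja 1/3; Hallvard 1/12; Magnus 1/6; Ragna 1/12; Tove 1/6; Ylva 1/6

No spouse, descendants, or parent survives, so the estate passes to Oskar's siblings per stirpes.
Half-blood siblings count for one-half the weight of whole-blood siblings at the initial division.
Dividing 1 in proportion to weights (total weight 3): Tove (weight 1/2) → 1/6; Brynja (weight 1) → 1/3; Ylva (weight 1/2) → 1/6; Sindre (weight 1) → 1/3.
Tove is living and takes 1/6.
Brynja is living and takes 1/3.
Ylva is living and takes 1/6.
Sindre predeceased; the 1/3 allotted to Sindre's branch passes to Sindre's issue by representation.
The 1/3 is divided into 2 equal shares of 1/6 among Magnus, Dagny.
Magnus is living and takes 1/6.
Dagny predeceased; the 1/6 allotted to Dagny's branch passes to Dagny's issue by representation.
The 1/6 is divided into 2 equal shares of 1/12 among Hallvard, Ragna.
Hallvard is living and takes 1/12.
Ragna is living and takes 1/12.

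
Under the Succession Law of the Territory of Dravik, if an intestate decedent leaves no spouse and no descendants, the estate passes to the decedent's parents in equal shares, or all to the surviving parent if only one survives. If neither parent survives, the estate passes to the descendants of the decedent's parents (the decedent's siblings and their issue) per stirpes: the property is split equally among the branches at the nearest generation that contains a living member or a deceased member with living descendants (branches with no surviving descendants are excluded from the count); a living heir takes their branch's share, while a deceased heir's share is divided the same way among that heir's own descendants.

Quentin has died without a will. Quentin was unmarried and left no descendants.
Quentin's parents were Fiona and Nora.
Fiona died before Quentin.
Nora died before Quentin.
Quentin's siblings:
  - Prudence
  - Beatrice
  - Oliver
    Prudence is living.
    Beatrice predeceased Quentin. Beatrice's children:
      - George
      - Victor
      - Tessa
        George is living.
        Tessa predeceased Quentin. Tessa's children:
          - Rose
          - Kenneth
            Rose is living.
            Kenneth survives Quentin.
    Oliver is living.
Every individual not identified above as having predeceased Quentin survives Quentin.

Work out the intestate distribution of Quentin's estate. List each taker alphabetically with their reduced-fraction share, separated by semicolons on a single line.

George 1/9; Kenneth 1/18; Oliver 1/3; Prudence 1/3; Rose 1/18; Victor 1/9

Neither parent survives and there are no descendants, so the estate passes to Quentin's siblings and their issue per stirpes.
The estate is divided into 3 equal shares of 1/3 among Prudence, Beatrice, Oliver.
Prudence is living and takes 1/3.
Beatrice predeceased; the 1/3 allotted to Beatrice's branch passes to Beatrice's issue by representation.
The 1/3 is divided into 3 equal shares of 1/9 among George, Victor, Tessa.
George is living and takes 1/9.
Victor is living and takes 1/9.
Tessa predeceased; the 1/9 allotted to Tessa's branch passes to Tessa's issue by representation.
The 1/9 is divided into 2 equal shares of 1/18 among Rose, Kenneth.
Rose is living and takes 1/18.
Kenneth is living and takes 1/18.
Oliver is living and takes 1/3.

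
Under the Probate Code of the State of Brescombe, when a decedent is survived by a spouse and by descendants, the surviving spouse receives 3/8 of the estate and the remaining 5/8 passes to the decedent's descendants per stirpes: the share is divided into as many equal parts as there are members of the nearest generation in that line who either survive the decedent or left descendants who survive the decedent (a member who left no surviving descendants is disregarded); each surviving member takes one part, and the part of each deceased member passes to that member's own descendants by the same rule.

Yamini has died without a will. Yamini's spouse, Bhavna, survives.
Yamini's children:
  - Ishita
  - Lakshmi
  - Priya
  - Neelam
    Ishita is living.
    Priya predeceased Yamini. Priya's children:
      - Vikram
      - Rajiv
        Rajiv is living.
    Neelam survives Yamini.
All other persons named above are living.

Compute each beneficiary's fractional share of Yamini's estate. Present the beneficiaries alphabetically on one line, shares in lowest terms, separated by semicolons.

Bhavna, as surviving spouse, takes 3/8.
The remaining 5/8 passes to Yamini's descendants per stirpes.
The 5/8 is divided into 4 equal shares of 5/32 among Ishita, Lakshmi, Priya, Neelam.
Ishita is living and takes 5/32.
Lakshmi is living and takes 5/32.
Priya predeceased; the 5/32 allotted to Priya's branch passes to Priya's issue by representation.
The 5/32 is divided into 2 equal shares of 5/64 among Vikram, Rajiv.
Vikram is living and takes 5/64.
Rajiv is living and takes 5/64.
Neelam is living and takes 5/32.

Bhavna 3/8; Ishita 5/32; Lakshmi 5/32; Neelam 5/32; Rajiv 5/64; Vikram 5/64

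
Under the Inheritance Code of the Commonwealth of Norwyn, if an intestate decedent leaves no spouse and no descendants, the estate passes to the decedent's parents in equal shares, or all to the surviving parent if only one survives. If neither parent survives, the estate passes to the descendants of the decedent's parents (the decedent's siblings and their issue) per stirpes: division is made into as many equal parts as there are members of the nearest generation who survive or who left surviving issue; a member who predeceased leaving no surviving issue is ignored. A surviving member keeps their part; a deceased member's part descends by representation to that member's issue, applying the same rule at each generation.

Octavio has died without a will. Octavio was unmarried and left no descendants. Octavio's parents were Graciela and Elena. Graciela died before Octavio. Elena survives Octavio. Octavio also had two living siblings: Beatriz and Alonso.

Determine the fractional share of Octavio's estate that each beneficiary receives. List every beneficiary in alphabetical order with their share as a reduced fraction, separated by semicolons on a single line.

Elena 1

Only one parent, Elena, survives, so Elena takes the entire estate. The siblings take nothing because a surviving parent has priority.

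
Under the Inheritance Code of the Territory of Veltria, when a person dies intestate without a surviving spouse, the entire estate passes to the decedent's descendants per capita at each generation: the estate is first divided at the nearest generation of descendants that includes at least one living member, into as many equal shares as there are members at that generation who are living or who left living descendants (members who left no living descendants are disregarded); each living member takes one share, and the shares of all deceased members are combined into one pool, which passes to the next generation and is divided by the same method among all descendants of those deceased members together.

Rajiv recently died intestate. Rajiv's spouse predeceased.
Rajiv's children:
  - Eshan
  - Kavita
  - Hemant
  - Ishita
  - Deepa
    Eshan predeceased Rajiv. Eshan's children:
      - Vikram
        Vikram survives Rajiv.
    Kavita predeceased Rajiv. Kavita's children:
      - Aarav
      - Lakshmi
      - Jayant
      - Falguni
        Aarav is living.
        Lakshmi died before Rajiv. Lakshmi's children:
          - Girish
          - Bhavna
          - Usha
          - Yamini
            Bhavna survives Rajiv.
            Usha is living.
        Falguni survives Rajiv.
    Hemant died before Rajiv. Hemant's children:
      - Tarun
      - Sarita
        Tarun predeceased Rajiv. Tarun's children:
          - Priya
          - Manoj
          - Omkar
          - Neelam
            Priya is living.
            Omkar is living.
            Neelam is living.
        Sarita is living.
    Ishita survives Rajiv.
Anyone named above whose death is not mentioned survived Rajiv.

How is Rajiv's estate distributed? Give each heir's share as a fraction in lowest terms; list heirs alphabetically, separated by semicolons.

There is no surviving spouse, so the entire estate passes to Rajiv's descendants per capita at each generation.
At generation 1 (Eshan, Kavita, Hemant, Ishita, Deepa) there are 5 shares of (1)/5 = 1/5 each.
Living: Ishita and Deepa — each takes 1/5.
Deceased: Eshan, Kavita, and Hemant. Their combined 3/5 is pooled and carried to generation 2.
At generation 2 (Vikram, Aarav, Lakshmi, Jayant, Falguni, Tarun, Sarita) there are 7 shares of (3/5)/7 = 3/35 each.
Living: Vikram, Aarav, Jayant, Falguni, and Sarita — each takes 3/35.
Deceased: Lakshmi and Tarun. Their combined 6/35 is pooled and carried to generation 3.
At generation 3 (Girish, Bhavna, Usha, Yamini, Priya, Manoj, Omkar, Neelam) there are 8 shares of (6/35)/8 = 3/140 each.
Living: Girish, Bhavna, Usha, Yamini, Priya, Manoj, Omkar, and Neelam — each takes 3/140.

Aarav 3/35; Bhavna 3/140; Deepa 1/5; Falguni 3/35; Girish 3/140; Ishita 1/5; Jayant 3/35; Manoj 3/140; Neelam 3/140; Omkar 3/140; Priya 3/140; Sarita 3/35; Usha 3/140; Vikram 3/35; Yamini 3/140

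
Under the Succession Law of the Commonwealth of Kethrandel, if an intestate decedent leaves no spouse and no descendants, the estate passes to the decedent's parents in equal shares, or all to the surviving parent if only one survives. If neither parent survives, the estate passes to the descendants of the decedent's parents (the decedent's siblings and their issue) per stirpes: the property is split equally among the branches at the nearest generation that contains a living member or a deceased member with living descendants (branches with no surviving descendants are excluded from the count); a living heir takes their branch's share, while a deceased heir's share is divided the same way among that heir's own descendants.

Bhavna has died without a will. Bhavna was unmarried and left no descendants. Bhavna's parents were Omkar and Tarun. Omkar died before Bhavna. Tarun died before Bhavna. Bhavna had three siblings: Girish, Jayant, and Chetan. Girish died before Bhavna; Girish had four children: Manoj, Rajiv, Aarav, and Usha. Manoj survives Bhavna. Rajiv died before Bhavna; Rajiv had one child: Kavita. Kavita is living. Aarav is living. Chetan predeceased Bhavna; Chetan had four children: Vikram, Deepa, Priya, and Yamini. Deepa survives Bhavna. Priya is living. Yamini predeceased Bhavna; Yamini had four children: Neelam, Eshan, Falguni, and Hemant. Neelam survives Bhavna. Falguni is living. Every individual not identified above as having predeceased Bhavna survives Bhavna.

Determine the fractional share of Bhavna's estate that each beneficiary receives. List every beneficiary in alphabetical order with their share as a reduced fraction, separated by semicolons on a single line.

Aarav 1/12; Deepa 1/12; Eshan 1/48; Falguni 1/48; Hemant 1/48; Jayant 1/3; Kavita 1/12; Manoj 1/12; Neelam 1/48; Priya 1/12; Usha 1/12; Vikram 1/12

Neither parent survives and there are no descendants, so the estate passes to Bhavna's siblings and their issue per stirpes.
The estate is divided into 3 equal shares of 1/3 among Girish, Jayant, Chetan.
Girish predeceased; the 1/3 allotted to Girish's branch passes to Girish's issue by representation.
The 1/3 is divided into 4 equal shares of 1/12 among Manoj, Rajiv, Aarav, Usha.
Manoj is living and takes 1/12.
Rajiv predeceased; the 1/12 allotted to Rajiv's branch passes to Rajiv's issue by representation.
Kavita is the sole taker at this level and receives the full 1/12.
Aarav is living and takes 1/12.
Usha is living and takes 1/12.
Jayant is living and takes 1/3.
Chetan predeceased; the 1/3 allotted to Chetan's branch passes to Chetan's issue by representation.
The 1/3 is divided into 4 equal shares of 1/12 among Vikram, Deepa, Priya, Yamini.
Vikram is living and takes 1/12.
Deepa is living and takes 1/12.
Priya is living and takes 1/12.
Yamini predeceased; the 1/12 allotted to Yamini's branch passes to Yamini's issue by representation.
The 1/12 is divided into 4 equal shares of 1/48 among Neelam, Eshan, Falguni, Hemant.
Neelam is living and takes 1/48.
Eshan is living and takes 1/48.
Falguni is living and takes 1/48.
Hemant is living and takes 1/48.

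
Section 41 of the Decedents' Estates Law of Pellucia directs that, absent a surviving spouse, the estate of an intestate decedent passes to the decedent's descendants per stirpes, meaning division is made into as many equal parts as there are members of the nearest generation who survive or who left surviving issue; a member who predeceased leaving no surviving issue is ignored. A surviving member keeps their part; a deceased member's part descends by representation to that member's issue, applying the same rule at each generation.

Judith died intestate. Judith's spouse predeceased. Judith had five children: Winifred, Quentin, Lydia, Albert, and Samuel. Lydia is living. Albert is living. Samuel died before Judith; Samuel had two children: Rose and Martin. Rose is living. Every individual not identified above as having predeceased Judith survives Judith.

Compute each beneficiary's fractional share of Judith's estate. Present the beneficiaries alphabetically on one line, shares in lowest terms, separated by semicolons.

Albert 1/5; Lydia 1/5; Martin 1/10; Quentin 1/5; Rose 1/10; Winifred 1/5

There is no surviving spouse, so the entire estate passes to Judith's descendants per stirpes.
The estate is divided into 5 equal shares of 1/5 among Winifred, Quentin, Lydia, Albert, Samuel.
Winifred is living and takes 1/5.
Quentin is living and takes 1/5.
Lydia is living and takes 1/5.
Albert is living and takes 1/5.
Samuel predeceased; the 1/5 allotted to Samuel's branch passes to Samuel's issue by representation.
The 1/5 is divided into 2 equal shares of 1/10 among Rose, Martin.
Rose is living and takes 1/10.
Martin is living and takes 1/10.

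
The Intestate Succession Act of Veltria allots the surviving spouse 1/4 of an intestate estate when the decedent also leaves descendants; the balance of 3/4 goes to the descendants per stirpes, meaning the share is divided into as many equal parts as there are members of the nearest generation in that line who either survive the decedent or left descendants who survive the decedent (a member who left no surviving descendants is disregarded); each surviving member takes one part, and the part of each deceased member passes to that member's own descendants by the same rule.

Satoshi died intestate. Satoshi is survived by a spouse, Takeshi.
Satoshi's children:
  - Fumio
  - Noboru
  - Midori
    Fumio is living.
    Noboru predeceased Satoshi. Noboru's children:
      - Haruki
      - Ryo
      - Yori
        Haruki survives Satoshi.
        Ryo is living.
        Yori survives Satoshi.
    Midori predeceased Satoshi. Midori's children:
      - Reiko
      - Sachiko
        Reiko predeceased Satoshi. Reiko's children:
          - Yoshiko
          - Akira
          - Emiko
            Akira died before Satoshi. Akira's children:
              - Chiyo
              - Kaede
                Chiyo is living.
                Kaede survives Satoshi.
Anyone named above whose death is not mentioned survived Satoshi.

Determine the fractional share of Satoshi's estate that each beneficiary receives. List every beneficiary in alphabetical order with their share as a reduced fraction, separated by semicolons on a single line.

Takeshi, as surviving spouse, takes 1/4.
The remaining 3/4 passes to Satoshi's descendants per stirpes.
The 3/4 is divided into 3 equal shares of 1/4 among Fumio, Noboru, Midori.
Fumio is living and takes 1/4.
Noboru predeceased; the 1/4 allotted to Noboru's branch passes to Noboru's issue by representation.
The 1/4 is divided into 3 equal shares of 1/12 among Haruki, Ryo, Yori.
Haruki is living and takes 1/12.
Ryo is living and takes 1/12.
Yori is living and takes 1/12.
Midori predeceased; the 1/4 allotted to Midori's branch passes to Midori's issue by representation.
The 1/4 is divided into 2 equal shares of 1/8 among Reiko, Sachiko.
Reiko predeceased; the 1/8 allotted to Reiko's branch passes to Reiko's issue by representation.
The 1/8 is divided into 3 equal shares of 1/24 among Yoshiko, Akira, Emiko.
Yoshiko is living and takes 1/24.
Akira predeceased; the 1/24 allotted to Akira's branch passes to Akira's issue by representation.
The 1/24 is divided into 2 equal shares of 1/48 among Chiyo, Kaede.
Chiyo is living and takes 1/48.
Kaede is living and takes 1/48.
Emiko is living and takes 1/24.
Sachiko is living and takes 1/8.

Chiyo 1/48; Emiko 1/24; Fumio 1/4; Haruki 1/12; Kaede 1/48; Ryo 1/12; Sachiko 1/8; Takeshi 1/4; Yori 1/12; Yoshiko 1/24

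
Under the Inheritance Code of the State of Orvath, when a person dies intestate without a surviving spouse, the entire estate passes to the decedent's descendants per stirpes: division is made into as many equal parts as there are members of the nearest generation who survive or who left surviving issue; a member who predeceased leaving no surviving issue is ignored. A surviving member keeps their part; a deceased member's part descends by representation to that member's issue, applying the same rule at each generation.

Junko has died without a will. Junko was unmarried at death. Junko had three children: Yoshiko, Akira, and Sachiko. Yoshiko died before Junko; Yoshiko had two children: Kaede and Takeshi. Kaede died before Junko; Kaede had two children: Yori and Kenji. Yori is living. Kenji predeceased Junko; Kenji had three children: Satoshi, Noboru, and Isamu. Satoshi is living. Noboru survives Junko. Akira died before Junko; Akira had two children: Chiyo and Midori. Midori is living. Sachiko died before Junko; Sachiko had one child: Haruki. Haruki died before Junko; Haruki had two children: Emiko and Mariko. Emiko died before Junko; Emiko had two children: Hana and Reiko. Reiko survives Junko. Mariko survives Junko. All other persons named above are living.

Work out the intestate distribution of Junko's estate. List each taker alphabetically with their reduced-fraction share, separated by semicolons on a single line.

There is no surviving spouse, so the entire estate passes to Junko's descendants per stirpes.
The estate is divided into 3 equal shares of 1/3 among Yoshiko, Akira, Sachiko.
Yoshiko predeceased; the 1/3 allotted to Yoshiko's branch passes to Yoshiko's issue by representation.
The 1/3 is divided into 2 equal shares of 1/6 among Kaede, Takeshi.
Kaede predeceased; the 1/6 allotted to Kaede's branch passes to Kaede's issue by representation.
The 1/6 is divided into 2 equal shares of 1/12 among Yori, Kenji.
Yori is living and takes 1/12.
Kenji predeceased; the 1/12 allotted to Kenji's branch passes to Kenji's issue by representation.
The 1/12 is divided into 3 equal shares of 1/36 among Satoshi, Noboru, Isamu.
Satoshi is living and takes 1/36.
Noboru is living and takes 1/36.
Isamu is living and takes 1/36.
Takeshi is living and takes 1/6.
Akira predeceased; the 1/3 allotted to Akira's branch passes to Akira's issue by representation.
The 1/3 is divided into 2 equal shares of 1/6 among Chiyo, Midori.
Chiyo is living and takes 1/6.
Midori is living and takes 1/6.
Sachiko predeceased; the 1/3 allotted to Sachiko's branch passes to Sachiko's issue by representation.
Haruki's line is the sole branch at this level, so the full 1/3 passes to Haruki's issue by representation.
The 1/3 is divided into 2 equal shares of 1/6 among Emiko, Mariko.
Emiko predeceased; the 1/6 allotted to Emiko's branch passes to Emiko's issue by representation.
The 1/6 is divided into 2 equal shares of 1/12 among Hana, Reiko.
Hana is living and takes 1/12.
Reiko is living and takes 1/12.
Mariko is living and takes 1/6.

Chiyo 1/6; Hana 1/12; Isamu 1/36; Mariko 1/6; Midori 1/6; Noboru 1/36; Reiko 1/12; Satoshi 1/36; Takeshi 1/6; Yori 1/12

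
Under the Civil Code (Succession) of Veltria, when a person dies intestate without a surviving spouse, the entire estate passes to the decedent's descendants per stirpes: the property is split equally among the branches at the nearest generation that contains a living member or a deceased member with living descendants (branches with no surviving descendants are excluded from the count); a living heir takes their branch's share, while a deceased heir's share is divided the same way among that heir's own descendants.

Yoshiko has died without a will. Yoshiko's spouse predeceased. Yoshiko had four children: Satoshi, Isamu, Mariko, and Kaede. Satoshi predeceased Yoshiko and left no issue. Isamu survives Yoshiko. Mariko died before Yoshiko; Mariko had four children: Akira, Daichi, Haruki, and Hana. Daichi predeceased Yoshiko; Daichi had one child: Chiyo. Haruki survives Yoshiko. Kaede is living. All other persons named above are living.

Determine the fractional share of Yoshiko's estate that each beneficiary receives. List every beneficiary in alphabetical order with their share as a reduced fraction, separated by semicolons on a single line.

Akira 1/12; Chiyo 1/12; Hana 1/12; Haruki 1/12; Isamu 1/3; Kaede 1/3

There is no surviving spouse, so the entire estate passes to Yoshiko's descendants per stirpes.
Satoshi left no surviving issue, so that branch lapses and is disregarded.
The estate is divided into 3 equal shares of 1/3 among Isamu, Mariko, Kaede.
Isamu is living and takes 1/3.
Mariko predeceased; the 1/3 allotted to Mariko's branch passes to Mariko's issue by representation.
The 1/3 is divided into 4 equal shares of 1/12 among Akira, Daichi, Haruki, Hana.
Akira is living and takes 1/12.
Daichi predeceased; the 1/12 allotted to Daichi's branch passes to Daichi's issue by representation.
Chiyo is the sole taker at this level and receives the full 1/12.
Haruki is living and takes 1/12.
Hana is living and takes 1/12.
Kaede is living and takes 1/3.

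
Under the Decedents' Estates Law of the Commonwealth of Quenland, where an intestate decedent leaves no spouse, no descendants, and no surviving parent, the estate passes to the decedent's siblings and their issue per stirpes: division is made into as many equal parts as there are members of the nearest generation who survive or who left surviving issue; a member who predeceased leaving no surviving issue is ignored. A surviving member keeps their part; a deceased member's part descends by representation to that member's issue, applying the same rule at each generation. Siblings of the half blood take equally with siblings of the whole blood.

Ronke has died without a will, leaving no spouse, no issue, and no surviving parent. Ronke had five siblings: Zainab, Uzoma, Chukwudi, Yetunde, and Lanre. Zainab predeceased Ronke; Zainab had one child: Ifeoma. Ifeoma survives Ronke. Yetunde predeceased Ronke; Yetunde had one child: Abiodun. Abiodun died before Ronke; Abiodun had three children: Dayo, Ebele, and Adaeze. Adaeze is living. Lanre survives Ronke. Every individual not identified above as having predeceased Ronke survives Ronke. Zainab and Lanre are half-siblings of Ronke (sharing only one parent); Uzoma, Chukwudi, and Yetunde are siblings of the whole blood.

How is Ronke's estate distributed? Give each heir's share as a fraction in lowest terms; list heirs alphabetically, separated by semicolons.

Adaeze 1/15; Chukwudi 1/5; Dayo 1/15; Ebele 1/15; Ifeoma 1/5; Lanre 1/5; Uzoma 1/5

No spouse, descendants, or parent survives, so the estate passes to Ronke's siblings per stirpes.
Half-blood and whole-blood siblings take equally under the stated rule.
The estate is divided into 5 equal shares of 1/5 among Zainab, Uzoma, Chukwudi, Yetunde, Lanre.
Zainab predeceased; the 1/5 allotted to Zainab's branch passes to Zainab's issue by representation.
Ifeoma is the sole taker at this level and receives the full 1/5.
Uzoma is living and takes 1/5.
Chukwudi is living and takes 1/5.
Yetunde predeceased; the 1/5 allotted to Yetunde's branch passes to Yetunde's issue by representation.
Abiodun's line is the sole branch at this level, so the full 1/5 passes to Abiodun's issue by representation.
The 1/5 is divided into 3 equal shares of 1/15 among Dayo, Ebele, Adaeze.
Dayo is living and takes 1/15.
Ebele is living and takes 1/15.
Adaeze is living and takes 1/15.
Lanre is living and takes 1/5.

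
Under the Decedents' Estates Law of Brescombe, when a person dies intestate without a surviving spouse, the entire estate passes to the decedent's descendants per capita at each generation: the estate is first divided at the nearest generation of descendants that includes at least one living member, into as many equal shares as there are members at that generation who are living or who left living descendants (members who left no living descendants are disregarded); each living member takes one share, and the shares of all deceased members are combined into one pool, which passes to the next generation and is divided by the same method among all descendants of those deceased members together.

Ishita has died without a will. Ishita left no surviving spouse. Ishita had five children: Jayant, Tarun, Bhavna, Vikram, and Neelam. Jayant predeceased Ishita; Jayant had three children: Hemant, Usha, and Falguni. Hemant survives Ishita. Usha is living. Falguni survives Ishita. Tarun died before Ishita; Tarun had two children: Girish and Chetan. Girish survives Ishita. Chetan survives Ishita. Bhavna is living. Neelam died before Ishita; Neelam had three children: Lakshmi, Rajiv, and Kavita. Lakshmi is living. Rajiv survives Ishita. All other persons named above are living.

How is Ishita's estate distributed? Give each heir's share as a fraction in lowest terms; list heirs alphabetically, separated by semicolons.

Bhavna 1/5; Chetan 3/40; Falguni 3/40; Girish 3/40; Hemant 3/40; Kavita 3/40; Lakshmi 3/40; Rajiv 3/40; Usha 3/40; Vikram 1/5

There is no surviving spouse, so the entire estate passes to Ishita's descendants per capita at each generation.
At generation 1 (Jayant, Tarun, Bhavna, Vikram, Neelam) there are 5 shares of (1)/5 = 1/5 each.
Living: Bhavna and Vikram — each takes 1/5.
Deceased: Jayant, Tarun, and Neelam. Their combined 3/5 is pooled and carried to generation 2.
At generation 2 (Hemant, Usha, Falguni, Girish, Chetan, Lakshmi, Rajiv, Kavita) there are 8 shares of (3/5)/8 = 3/40 each.
Living: Hemant, Usha, Falguni, Girish, Chetan, Lakshmi, Rajiv, and Kavita — each takes 3/40.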